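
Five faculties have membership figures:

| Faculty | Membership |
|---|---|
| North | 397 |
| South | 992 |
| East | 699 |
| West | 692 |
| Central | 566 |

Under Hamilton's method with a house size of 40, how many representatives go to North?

Standard divisor: 3346 ÷ 40 ≈ 83.65.
Standard quotas: North 4.746, South 11.859, East 8.356, West 8.273, Central 6.766.
Lower quotas: North 4, South 11, East 8, West 8, Central 6 (sum 37, leaving 3 seats).
Remainders in descending order: South 0.859, Central 0.766, North 0.746, East 0.356, West 0.273.
The surplus seats go to South, Central, North.
North receives 5.

5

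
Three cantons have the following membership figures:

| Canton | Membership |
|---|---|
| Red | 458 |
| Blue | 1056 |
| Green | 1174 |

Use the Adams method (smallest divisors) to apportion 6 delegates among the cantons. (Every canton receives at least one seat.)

Red: 1, Blue: 2, Green: 3

Standard divisor 2688/6 ≈ 448; standard quotas: Red 1.022, Blue 2.357, Green 2.621.
Rounding up gives 2, 3, 3 = 8 seats, so the divisor must be adjusted.
With modified divisor 560: modified quotas Red 0.818, Blue 1.886, Green 2.096.
Rounding up: Red 1, Blue 2, Green 3 (total 6).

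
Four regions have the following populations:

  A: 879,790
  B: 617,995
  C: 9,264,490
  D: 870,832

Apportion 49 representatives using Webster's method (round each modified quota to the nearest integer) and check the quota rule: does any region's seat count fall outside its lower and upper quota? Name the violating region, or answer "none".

Standard quotas: A 3.706, B 2.603, C 39.023, D 3.668.
Webster allocation: A 4, B 3, C 38, D 4.
C has quota 39.023 (lower 39, upper 40) but receives 38 — outside the quota interval.

C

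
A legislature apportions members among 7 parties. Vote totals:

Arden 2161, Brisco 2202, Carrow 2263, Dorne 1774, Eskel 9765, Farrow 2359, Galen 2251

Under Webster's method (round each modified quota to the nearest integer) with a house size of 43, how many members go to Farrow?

Standard divisor 22775/43 ≈ 529.651; standard quotas: Arden 4.080, Brisco 4.157, Carrow 4.273, Dorne 3.349, Eskel 18.437, Farrow 4.454, Galen 4.250.
Rounding to the nearest integer gives 4, 4, 4, 3, 18, 4, 4 = 41 seats, so the divisor must be adjusted.
With modified divisor 520: modified quotas Arden 4.156, Brisco 4.235, Carrow 4.352, Dorne 3.412, Eskel 18.779, Farrow 4.537, Galen 4.329.
Rounding to the nearest integer: Arden 4, Brisco 4, Carrow 4, Dorne 3, Eskel 19, Farrow 5, Galen 4 (total 43).
Farrow receives 5.

5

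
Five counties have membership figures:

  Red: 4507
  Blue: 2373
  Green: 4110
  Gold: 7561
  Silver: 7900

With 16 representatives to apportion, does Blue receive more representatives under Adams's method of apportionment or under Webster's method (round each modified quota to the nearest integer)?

Adams

Adams: Red 3, Blue 2, Green 3, Gold 4, Silver 4.
Webster: Red 3, Blue 1, Green 2, Gold 5, Silver 5.
Blue gets 2 under Adams and 1 under Webster.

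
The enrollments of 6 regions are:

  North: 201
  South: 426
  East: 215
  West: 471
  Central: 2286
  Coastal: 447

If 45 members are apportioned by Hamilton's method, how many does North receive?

Standard divisor: 4046 ÷ 45 ≈ 89.911.
Standard quotas: North 2.236, South 4.738, East 2.391, West 5.239, Central 25.425, Coastal 4.972.
Lower quotas: North 2, South 4, East 2, West 5, Central 25, Coastal 4 (sum 42, leaving 3 seats).
Remainders in descending order: Coastal 0.972, South 0.738, Central 0.425, East 0.391, West 0.239, North 0.236.
Largest remainders: Coastal, South, Central receive the extra seats.
North receives 2.

2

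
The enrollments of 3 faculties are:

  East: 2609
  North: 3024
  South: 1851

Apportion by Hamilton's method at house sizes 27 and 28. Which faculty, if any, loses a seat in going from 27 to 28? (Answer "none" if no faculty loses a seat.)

At 27 seats: East 9, North 11, South 7.
At 28 seats: East 10, North 11, South 7.
No faculty's allocation decreased.

none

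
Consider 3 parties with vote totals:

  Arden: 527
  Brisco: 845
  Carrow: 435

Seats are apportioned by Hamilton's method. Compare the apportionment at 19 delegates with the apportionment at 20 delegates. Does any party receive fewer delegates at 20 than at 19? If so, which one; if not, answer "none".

At 19 seats: Arden 5, Brisco 9, Carrow 5.
At 20 seats: Arden 6, Brisco 9, Carrow 5.
No party's allocation decreased.

none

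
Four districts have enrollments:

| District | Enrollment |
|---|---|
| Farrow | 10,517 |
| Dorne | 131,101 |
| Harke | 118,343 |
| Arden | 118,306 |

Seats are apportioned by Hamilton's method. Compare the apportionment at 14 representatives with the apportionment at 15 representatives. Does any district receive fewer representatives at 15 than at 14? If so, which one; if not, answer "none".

At 14 seats: Farrow 1, Dorne 5, Harke 4, Arden 4.
At 15 seats: Farrow 0, Dorne 5, Harke 5, Arden 5.
Farrow drops from 1 to 0.

Farrow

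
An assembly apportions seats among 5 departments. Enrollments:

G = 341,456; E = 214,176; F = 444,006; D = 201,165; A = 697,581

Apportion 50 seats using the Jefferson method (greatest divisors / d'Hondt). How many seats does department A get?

Standard divisor 1898384/50 ≈ 37967.68; standard quotas: G 8.993, E 5.641, F 11.694, D 5.298, A 18.373.
Rounding down gives 8, 5, 11, 5, 18 = 47 seats, so the divisor must be adjusted.
With modified divisor 36200: modified quotas G 9.432, E 5.916, F 12.265, D 5.557, A 19.270.
Rounding down: G 9, E 5, F 12, D 5, A 19 (total 50).
A receives 19.

19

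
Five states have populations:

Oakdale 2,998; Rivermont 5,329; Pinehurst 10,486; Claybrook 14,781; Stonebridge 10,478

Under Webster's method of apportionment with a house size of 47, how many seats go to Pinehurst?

Standard divisor 44072/47 ≈ 937.702; standard quotas: Oakdale 3.197, Rivermont 5.683, Pinehurst 11.183, Claybrook 15.763, Stonebridge 11.174.
Rounding to the nearest integer gives Oakdale 3, Rivermont 6, Pinehurst 11, Claybrook 16, Stonebridge 11 — total 47, matching the house size, so no adjustment is needed.
Pinehurst receives 11.

11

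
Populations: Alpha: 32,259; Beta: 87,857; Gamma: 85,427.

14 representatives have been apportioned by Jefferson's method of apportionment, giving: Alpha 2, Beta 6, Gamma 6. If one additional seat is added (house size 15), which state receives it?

Priority for the next seat is population ÷ (current seats + 1).
Priorities: Alpha 10753.000, Beta 12551.000, Gamma 12203.857.
Highest priority: Beta.

Beta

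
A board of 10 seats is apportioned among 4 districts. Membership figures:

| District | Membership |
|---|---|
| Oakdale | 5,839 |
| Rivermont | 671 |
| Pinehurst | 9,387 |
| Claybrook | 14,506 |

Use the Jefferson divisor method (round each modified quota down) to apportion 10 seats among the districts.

Oakdale: 2, Rivermont: 0, Pinehurst: 3, Claybrook: 5

Standard divisor 30403/10 ≈ 3040.3; standard quotas: Oakdale 1.921, Rivermont 0.221, Pinehurst 3.088, Claybrook 4.771.
Rounding down gives 1, 0, 3, 4 = 8 seats, so the divisor must be adjusted.
With modified divisor 2700: modified quotas Oakdale 2.163, Rivermont 0.249, Pinehurst 3.477, Claybrook 5.373.
Rounding down: Oakdale 2, Rivermont 0, Pinehurst 3, Claybrook 5 (total 10).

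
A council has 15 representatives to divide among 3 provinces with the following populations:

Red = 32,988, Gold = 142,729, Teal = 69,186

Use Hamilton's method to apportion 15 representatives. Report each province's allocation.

Red=2, Gold=9, Teal=4

Total 244903; standard divisor 244903/15 ≈ 16326.867.
Standard quotas: Red 2.0205, Gold 8.7420, Teal 4.2376.
Lower quotas: Red 2, Gold 8, Teal 4 (sum 14, leaving 1 seat).
Remainders in descending order: Gold 0.7420, Teal 0.2376, Red 0.0205.
The surplus seat goes to Gold.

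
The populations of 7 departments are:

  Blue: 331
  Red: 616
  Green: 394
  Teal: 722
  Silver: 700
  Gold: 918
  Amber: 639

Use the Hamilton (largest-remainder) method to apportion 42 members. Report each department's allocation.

Blue=3; Red=6; Green=4; Teal=7; Silver=7; Gold=9; Amber=6

The standard divisor is 4320/42 ≈ 102.857.
Standard quotas: Blue 3.218, Red 5.989, Green 3.831, Teal 7.019, Silver 6.806, Gold 8.925, Amber 6.213.
Lower quotas: Blue 3, Red 5, Green 3, Teal 7, Silver 6, Gold 8, Amber 6 (sum 38, leaving 4 seats).
Remainders in descending order: Red 0.989, Gold 0.925, Green 0.831, Silver 0.806, Blue 0.218, Amber 0.212, Teal 0.019.
The surplus seats go to Red, Gold, Green, Silver.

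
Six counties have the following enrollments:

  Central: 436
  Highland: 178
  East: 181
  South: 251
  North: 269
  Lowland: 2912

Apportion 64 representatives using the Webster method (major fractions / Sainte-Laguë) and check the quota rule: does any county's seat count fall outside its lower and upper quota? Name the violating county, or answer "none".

Standard quotas: Central 6.601, Highland 2.695, East 2.740, South 3.800, North 4.073, Lowland 44.090.
Webster allocation: Central 7, Highland 3, East 3, South 4, North 4, Lowland 43.
Lowland has quota 44.090 (lower 44, upper 45) but receives 43 — outside the quota interval.

Lowland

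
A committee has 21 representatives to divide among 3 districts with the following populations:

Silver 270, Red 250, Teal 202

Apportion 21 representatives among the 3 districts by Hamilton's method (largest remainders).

Standard divisor: 722 ÷ 21 ≈ 34.381.
Standard quotas: Silver 7.853, Red 7.271, Teal 5.875.
Lower quotas: Silver 7, Red 7, Teal 5 (sum 19, leaving 2 seats).
Remainders in descending order: Teal 0.875, Silver 0.853, Red 0.271.
Largest remainders: Teal, Silver receive the extra seats.

Silver: 8; Red: 7; Teal: 6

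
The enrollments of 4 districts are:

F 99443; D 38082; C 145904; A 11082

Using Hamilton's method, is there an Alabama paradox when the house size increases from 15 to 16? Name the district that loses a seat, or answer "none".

none

At 15 seats: F 5, D 2, C 7, A 1.
At 16 seats: F 5, D 2, C 8, A 1.
No district's allocation decreased.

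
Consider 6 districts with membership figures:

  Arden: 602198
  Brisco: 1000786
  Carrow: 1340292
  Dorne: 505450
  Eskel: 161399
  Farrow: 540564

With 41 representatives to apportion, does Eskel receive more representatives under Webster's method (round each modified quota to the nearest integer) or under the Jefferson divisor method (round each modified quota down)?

Webster

Webster: Arden 6, Brisco 10, Carrow 13, Dorne 5, Eskel 2, Farrow 5.
Jefferson: Arden 6, Brisco 10, Carrow 14, Dorne 5, Eskel 1, Farrow 5.
Eskel gets 2 under Webster and 1 under Jefferson.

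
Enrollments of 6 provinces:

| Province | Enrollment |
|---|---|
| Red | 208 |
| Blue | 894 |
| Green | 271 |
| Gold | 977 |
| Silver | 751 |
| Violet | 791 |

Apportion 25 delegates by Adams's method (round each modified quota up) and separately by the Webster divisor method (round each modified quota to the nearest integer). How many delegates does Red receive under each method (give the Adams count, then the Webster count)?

Adams: Red 2, Blue 5, Green 2, Gold 6, Silver 5, Violet 5.
Webster: Red 1, Blue 6, Green 2, Gold 6, Silver 5, Violet 5.
Red gets 2 under Adams and 1 under Webster.

2 and 1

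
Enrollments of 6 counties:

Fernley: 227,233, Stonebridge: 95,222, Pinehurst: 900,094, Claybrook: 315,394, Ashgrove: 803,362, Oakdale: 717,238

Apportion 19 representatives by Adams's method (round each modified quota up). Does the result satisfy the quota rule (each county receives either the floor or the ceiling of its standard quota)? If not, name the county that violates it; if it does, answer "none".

none

Standard quotas: Fernley 1.412, Stonebridge 0.592, Pinehurst 5.591, Claybrook 1.959, Ashgrove 4.991, Oakdale 4.456.
Adams allocation: Fernley 2, Stonebridge 1, Pinehurst 5, Claybrook 2, Ashgrove 5, Oakdale 4.
Every allocation lies between the lower and upper quota.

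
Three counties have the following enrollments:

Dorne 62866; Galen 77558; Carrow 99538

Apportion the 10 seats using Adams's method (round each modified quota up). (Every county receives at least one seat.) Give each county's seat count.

Dorne=3, Galen=3, Carrow=4

Standard divisor 239962/10 ≈ 23996.2; standard quotas: Dorne 2.620, Galen 3.232, Carrow 4.148.
Rounding up gives 3, 4, 5 = 12 seats, so the divisor must be adjusted.
With modified divisor 28600: modified quotas Dorne 2.198, Galen 2.712, Carrow 3.480.
Rounding up: Dorne 3, Galen 3, Carrow 4 (total 10).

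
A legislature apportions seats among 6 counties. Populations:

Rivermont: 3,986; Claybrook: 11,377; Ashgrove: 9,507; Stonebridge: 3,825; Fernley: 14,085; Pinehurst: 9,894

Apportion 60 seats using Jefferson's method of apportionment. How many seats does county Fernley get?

Standard divisor 52674/60 ≈ 877.9; standard quotas: Rivermont 4.540, Claybrook 12.959, Ashgrove 10.829, Stonebridge 4.357, Fernley 16.044, Pinehurst 11.270.
Rounding down gives 4, 12, 10, 4, 16, 11 = 57 seats, so the divisor must be adjusted.
With modified divisor 827: modified quotas Rivermont 4.820, Claybrook 13.757, Ashgrove 11.496, Stonebridge 4.625, Fernley 17.031, Pinehurst 11.964.
Rounding down: Rivermont 4, Claybrook 13, Ashgrove 11, Stonebridge 4, Fernley 17, Pinehurst 11 (total 60).
Fernley receives 17.

17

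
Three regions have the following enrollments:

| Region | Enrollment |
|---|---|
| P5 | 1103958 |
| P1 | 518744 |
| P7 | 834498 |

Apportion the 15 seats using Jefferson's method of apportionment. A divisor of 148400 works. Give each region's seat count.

P5=7, P1=3, P7=5

With modified divisor 148400: modified quotas P5 7.439, P1 3.496, P7 5.623.
Rounding down: P5 7, P1 3, P7 5 (total 15).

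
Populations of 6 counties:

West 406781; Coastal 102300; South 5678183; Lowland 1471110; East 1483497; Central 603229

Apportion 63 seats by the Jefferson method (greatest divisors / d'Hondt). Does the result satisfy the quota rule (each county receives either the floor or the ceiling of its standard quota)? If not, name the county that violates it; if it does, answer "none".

Standard quotas: West 2.630, Coastal 0.661, South 36.708, Lowland 9.510, East 9.590, Central 3.900.
Jefferson allocation: West 2, Coastal 0, South 38, Lowland 9, East 10, Central 4.
South has quota 36.708 (lower 36, upper 37) but receives 38 — outside the quota interval.

South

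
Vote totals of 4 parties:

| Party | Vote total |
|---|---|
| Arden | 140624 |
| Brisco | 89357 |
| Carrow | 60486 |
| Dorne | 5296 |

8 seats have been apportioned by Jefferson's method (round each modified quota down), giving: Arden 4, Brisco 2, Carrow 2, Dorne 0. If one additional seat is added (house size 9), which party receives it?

Priority for the next seat is population ÷ (current seats + 1).
Priorities: Arden 28124.800, Brisco 29785.667, Carrow 20162.000, Dorne 5296.000.
Highest priority: Brisco.

Brisco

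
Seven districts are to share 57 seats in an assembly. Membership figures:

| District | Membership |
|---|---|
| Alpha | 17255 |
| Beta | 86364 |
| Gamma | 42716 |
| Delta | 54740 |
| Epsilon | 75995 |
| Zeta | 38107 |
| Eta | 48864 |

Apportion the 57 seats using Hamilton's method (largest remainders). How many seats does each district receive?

Alpha 3, Beta 13, Gamma 7, Delta 8, Epsilon 12, Zeta 6, Eta 8

The standard divisor is 364041/57 ≈ 6386.684.
Standard quotas: Alpha 2.7017, Beta 13.5225, Gamma 6.6883, Delta 8.5710, Epsilon 11.8990, Zeta 5.9666, Eta 7.6509.
Lower quotas: Alpha 2, Beta 13, Gamma 6, Delta 8, Epsilon 11, Zeta 5, Eta 7 (sum 52, leaving 5 seats).
Remainders in descending order: Zeta 0.9666, Epsilon 0.8990, Alpha 0.7017, Gamma 0.6883, Eta 0.6509, Delta 0.5710, Beta 0.5225.
Largest remainders: Zeta, Epsilon, Alpha, Gamma, Eta receive the extra seats.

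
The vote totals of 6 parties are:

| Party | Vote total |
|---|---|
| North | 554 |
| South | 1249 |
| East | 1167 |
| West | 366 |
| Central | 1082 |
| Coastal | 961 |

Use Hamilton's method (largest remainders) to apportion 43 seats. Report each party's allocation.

Total 5379; standard divisor 5379/43 ≈ 125.093.
Standard quotas: North 4.429, South 9.985, East 9.329, West 2.926, Central 8.650, Coastal 7.682.
Lower quotas: North 4, South 9, East 9, West 2, Central 8, Coastal 7 (sum 39, leaving 4 seats).
Remainders in descending order: South 0.985, West 0.926, Coastal 0.682, Central 0.650, North 0.429, East 0.329.
Largest remainders: South, West, Coastal, Central receive the extra seats.

North 4, South 10, East 9, West 3, Central 9, Coastal 8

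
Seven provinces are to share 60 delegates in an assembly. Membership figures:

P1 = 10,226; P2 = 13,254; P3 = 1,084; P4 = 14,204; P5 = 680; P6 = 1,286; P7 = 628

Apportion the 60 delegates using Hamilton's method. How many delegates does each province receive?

Total 41362; standard divisor 41362/60 ≈ 689.367.
Standard quotas: P1 14.8339, P2 19.2263, P3 1.5725, P4 20.6044, P5 0.9864, P6 1.8655, P7 0.9110.
Lower quotas: P1 14, P2 19, P3 1, P4 20, P5 0, P6 1, P7 0 (sum 55, leaving 5 seats).
Remainders in descending order: P5 0.9864, P7 0.9110, P6 0.8655, P1 0.8339, P4 0.6044, P3 0.5725, P2 0.2263.
Largest remainders: P5, P7, P6, P1, P4 receive the extra seats.

P1 15, P2 19, P3 1, P4 21, P5 1, P6 2, P7 1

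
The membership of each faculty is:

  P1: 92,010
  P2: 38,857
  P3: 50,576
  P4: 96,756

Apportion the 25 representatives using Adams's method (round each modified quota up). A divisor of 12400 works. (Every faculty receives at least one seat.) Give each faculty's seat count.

P1=8, P2=4, P3=5, P4=8

With modified divisor 12400: modified quotas P1 7.420, P2 3.134, P3 4.079, P4 7.803.
Rounding up: P1 8, P2 4, P3 5, P4 8 (total 25).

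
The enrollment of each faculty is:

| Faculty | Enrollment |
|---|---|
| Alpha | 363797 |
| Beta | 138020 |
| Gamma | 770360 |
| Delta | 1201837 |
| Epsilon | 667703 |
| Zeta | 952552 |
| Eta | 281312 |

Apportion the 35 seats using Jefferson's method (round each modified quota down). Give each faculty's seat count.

Standard divisor 4375581/35 ≈ 125016.6; standard quotas: Alpha 2.910, Beta 1.104, Gamma 6.162, Delta 9.613, Epsilon 5.341, Zeta 7.619, Eta 2.250.
Rounding down gives 2, 1, 6, 9, 5, 7, 2 = 32 seats, so the divisor must be adjusted.
With modified divisor 115200: modified quotas Alpha 3.158, Beta 1.198, Gamma 6.687, Delta 10.433, Epsilon 5.796, Zeta 8.269, Eta 2.442.
Rounding down: Alpha 3, Beta 1, Gamma 6, Delta 10, Epsilon 5, Zeta 8, Eta 2 (total 35).

Alpha=3, Beta=1, Gamma=6, Delta=10, Epsilon=5, Zeta=8, Eta=2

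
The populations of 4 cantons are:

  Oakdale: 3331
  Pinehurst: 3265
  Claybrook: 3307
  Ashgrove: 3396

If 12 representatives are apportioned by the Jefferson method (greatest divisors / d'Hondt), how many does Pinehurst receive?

Standard divisor 13299/12 ≈ 1108.25; standard quotas: Oakdale 3.006, Pinehurst 2.946, Claybrook 2.984, Ashgrove 3.064.
Rounding down gives 3, 2, 2, 3 = 10 seats, so the divisor must be adjusted.
With modified divisor 1000: modified quotas Oakdale 3.331, Pinehurst 3.265, Claybrook 3.307, Ashgrove 3.396.
Rounding down: Oakdale 3, Pinehurst 3, Claybrook 3, Ashgrove 3 (total 12).
Pinehurst receives 3.

3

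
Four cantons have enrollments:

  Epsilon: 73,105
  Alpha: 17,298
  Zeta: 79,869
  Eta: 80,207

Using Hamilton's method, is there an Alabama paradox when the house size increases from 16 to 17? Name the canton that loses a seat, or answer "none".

At 16 seats: Epsilon 5, Alpha 1, Zeta 5, Eta 5.
At 17 seats: Epsilon 5, Alpha 1, Zeta 5, Eta 6.
No canton's allocation decreased.

none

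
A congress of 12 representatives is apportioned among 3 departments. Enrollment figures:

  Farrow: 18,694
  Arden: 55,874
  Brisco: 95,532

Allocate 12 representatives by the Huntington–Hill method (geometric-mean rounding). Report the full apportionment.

With divisor 13980: modified quotas Farrow 1.337, Arden 3.997, Brisco 6.833.
Geometric-mean thresholds: Farrow √(1·2)=1.414, Arden √(3·4)=3.464, Brisco √(6·7)=6.481.
Each quota rounded against its threshold gives Farrow 1, Arden 4, Brisco 7 (total 12).

Farrow=1, Arden=4, Brisco=7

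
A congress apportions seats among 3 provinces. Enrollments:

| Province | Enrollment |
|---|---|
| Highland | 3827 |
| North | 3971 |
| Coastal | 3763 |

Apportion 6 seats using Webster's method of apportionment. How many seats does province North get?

2

Standard divisor 11561/6 ≈ 1926.833; standard quotas: Highland 1.986, North 2.061, Coastal 1.953.
Rounding to the nearest integer gives Highland 2, North 2, Coastal 2 — total 6, matching the house size, so no adjustment is needed.
North receives 2.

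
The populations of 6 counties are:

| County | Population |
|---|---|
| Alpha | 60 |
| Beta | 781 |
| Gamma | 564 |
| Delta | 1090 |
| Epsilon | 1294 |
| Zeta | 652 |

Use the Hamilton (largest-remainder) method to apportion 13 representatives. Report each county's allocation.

Alpha=0; Beta=2; Gamma=2; Delta=3; Epsilon=4; Zeta=2

The standard divisor is 4441/13 ≈ 341.615.
Standard quotas: Alpha 0.176, Beta 2.286, Gamma 1.651, Delta 3.191, Epsilon 3.788, Zeta 1.909.
Lower quotas: Alpha 0, Beta 2, Gamma 1, Delta 3, Epsilon 3, Zeta 1 (sum 10, leaving 3 seats).
Remainders in descending order: Zeta 0.909, Epsilon 0.788, Gamma 0.651, Beta 0.286, Delta 0.191, Alpha 0.176.
The surplus seats go to Zeta, Epsilon, Gamma.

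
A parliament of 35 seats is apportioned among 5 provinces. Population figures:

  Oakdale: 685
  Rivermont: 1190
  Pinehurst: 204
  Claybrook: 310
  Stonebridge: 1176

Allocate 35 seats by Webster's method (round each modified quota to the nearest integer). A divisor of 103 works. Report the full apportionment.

Oakdale 7, Rivermont 12, Pinehurst 2, Claybrook 3, Stonebridge 11

With modified divisor 103: modified quotas Oakdale 6.650, Rivermont 11.553, Pinehurst 1.981, Claybrook 3.010, Stonebridge 11.417.
Rounding to the nearest integer: Oakdale 7, Rivermont 12, Pinehurst 2, Claybrook 3, Stonebridge 11 (total 35).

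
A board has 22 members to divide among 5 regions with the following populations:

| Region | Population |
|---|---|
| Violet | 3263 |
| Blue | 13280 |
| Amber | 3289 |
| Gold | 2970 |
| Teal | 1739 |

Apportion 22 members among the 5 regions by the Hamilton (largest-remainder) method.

Standard divisor: 24541 ÷ 22 ≈ 1115.5.
Standard quotas: Violet 2.9251, Blue 11.9050, Amber 2.9485, Gold 2.6625, Teal 1.5589.
Lower quotas: Violet 2, Blue 11, Amber 2, Gold 2, Teal 1 (sum 18, leaving 4 seats).
Remainders in descending order: Amber 0.9485, Violet 0.9251, Blue 0.9050, Gold 0.6625, Teal 0.5589.
Largest remainders: Amber, Violet, Blue, Gold receive the extra seats.

Violet 3, Blue 12, Amber 3, Gold 3, Teal 1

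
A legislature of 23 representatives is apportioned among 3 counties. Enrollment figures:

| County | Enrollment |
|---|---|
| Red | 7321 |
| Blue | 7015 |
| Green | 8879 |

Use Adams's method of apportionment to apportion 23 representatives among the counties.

Standard divisor 23215/23 ≈ 1009.348; standard quotas: Red 7.253, Blue 6.950, Green 8.797.
Rounding up gives 8, 7, 9 = 24 seats, so the divisor must be adjusted.
With modified divisor 1100: modified quotas Red 6.655, Blue 6.377, Green 8.072.
Rounding up: Red 7, Blue 7, Green 9 (total 23).

Red=7, Blue=7, Green=9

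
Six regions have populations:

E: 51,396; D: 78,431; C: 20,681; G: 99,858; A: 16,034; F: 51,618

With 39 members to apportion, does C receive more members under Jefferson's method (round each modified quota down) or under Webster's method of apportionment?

Jefferson: E 6, D 10, C 2, G 13, A 2, F 6.
Webster: E 6, D 10, C 3, G 12, A 2, F 6.
C gets 2 under Jefferson and 3 under Webster.

Webster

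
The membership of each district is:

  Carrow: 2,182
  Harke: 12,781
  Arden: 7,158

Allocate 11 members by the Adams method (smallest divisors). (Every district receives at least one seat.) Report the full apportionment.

Carrow 1, Harke 6, Arden 4

Standard divisor 22121/11 ≈ 2011; standard quotas: Carrow 1.085, Harke 6.356, Arden 3.559.
Rounding up gives 2, 7, 4 = 13 seats, so the divisor must be adjusted.
With modified divisor 2300: modified quotas Carrow 0.949, Harke 5.557, Arden 3.112.
Rounding up: Carrow 1, Harke 6, Arden 4 (total 11).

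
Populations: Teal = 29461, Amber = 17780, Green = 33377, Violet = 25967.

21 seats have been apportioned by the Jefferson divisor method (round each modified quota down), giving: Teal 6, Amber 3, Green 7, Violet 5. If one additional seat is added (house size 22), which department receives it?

Amber

Priority for the next seat is population ÷ (current seats + 1).
Priorities: Teal 4208.714, Amber 4445.000, Green 4172.125, Violet 4327.833.
Highest priority: Amber.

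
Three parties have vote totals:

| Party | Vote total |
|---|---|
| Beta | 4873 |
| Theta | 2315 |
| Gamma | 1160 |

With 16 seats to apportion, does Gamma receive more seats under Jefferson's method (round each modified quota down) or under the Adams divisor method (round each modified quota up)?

Jefferson: Beta 10, Theta 4, Gamma 2.
Adams: Beta 9, Theta 4, Gamma 3.
Gamma gets 2 under Jefferson and 3 under Adams.

Adams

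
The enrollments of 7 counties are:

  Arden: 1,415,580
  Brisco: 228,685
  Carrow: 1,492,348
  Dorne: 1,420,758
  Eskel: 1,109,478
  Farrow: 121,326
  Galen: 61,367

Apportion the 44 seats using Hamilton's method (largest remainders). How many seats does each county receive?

Standard divisor: 5849542 ÷ 44 ≈ 132944.136.
Standard quotas: Arden 10.6479, Brisco 1.7202, Carrow 11.2254, Dorne 10.6869, Eskel 8.3454, Farrow 0.9126, Galen 0.4616.
Lower quotas: Arden 10, Brisco 1, Carrow 11, Dorne 10, Eskel 8, Farrow 0, Galen 0 (sum 40, leaving 4 seats).
Remainders in descending order: Farrow 0.9126, Brisco 0.7202, Dorne 0.6869, Arden 0.6479, Galen 0.4616, Eskel 0.3454, Carrow 0.2254.
The surplus seats go to Farrow, Brisco, Dorne, Arden.

Arden 11, Brisco 2, Carrow 11, Dorne 11, Eskel 8, Farrow 1, Galen 0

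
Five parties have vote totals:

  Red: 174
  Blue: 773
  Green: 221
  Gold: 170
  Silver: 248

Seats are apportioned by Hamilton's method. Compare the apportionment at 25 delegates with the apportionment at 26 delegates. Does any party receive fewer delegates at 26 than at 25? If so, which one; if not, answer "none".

At 25 seats: Red 3, Blue 12, Green 3, Gold 3, Silver 4.
At 26 seats: Red 3, Blue 13, Green 3, Gold 3, Silver 4.
No party's allocation decreased.

none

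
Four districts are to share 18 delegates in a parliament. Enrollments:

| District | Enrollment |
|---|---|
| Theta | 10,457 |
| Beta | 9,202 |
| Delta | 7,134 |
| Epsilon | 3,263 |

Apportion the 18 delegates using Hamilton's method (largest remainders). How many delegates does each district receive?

Theta=6, Beta=6, Delta=4, Epsilon=2

Standard divisor: 30056 ÷ 18 ≈ 1669.778.
Standard quotas: Theta 6.2625, Beta 5.5109, Delta 4.2724, Epsilon 1.9542.
Lower quotas: Theta 6, Beta 5, Delta 4, Epsilon 1 (sum 16, leaving 2 seats).
Remainders in descending order: Epsilon 0.9542, Beta 0.5109, Delta 0.2724, Theta 0.2625.
The surplus seats go to Epsilon, Beta.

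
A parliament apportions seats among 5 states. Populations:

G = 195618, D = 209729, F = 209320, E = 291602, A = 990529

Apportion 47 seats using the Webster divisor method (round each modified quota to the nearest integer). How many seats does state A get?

Standard divisor 1896798/47 ≈ 40357.404; standard quotas: G 4.847, D 5.197, F 5.187, E 7.225, A 24.544.
Rounding to the nearest integer gives G 5, D 5, F 5, E 7, A 25 — total 47, matching the house size, so no adjustment is needed.
A receives 25.

25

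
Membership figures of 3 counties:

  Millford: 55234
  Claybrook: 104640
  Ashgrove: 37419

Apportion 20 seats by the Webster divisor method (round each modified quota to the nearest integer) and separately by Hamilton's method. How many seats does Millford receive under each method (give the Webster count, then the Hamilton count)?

Webster: Millford 6, Claybrook 10, Ashgrove 4.
Hamilton: Millford 5, Claybrook 11, Ashgrove 4.
Millford gets 6 under Webster and 5 under Hamilton.

6 and 5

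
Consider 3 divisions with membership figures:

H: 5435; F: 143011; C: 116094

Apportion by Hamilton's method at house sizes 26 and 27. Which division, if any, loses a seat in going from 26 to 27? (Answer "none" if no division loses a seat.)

At 26 seats: H 1, F 14, C 11.
At 27 seats: H 0, F 15, C 12.
H drops from 1 to 0.

H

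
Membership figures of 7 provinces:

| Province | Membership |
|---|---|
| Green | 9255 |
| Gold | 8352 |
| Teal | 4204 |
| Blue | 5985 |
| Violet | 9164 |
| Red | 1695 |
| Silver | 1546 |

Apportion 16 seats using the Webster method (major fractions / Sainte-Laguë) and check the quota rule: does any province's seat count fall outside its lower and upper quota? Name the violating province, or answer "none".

Standard quotas: Green 3.683, Gold 3.324, Teal 1.673, Blue 2.382, Violet 3.647, Red 0.675, Silver 0.615.
Webster allocation: Green 4, Gold 3, Teal 2, Blue 2, Violet 3, Red 1, Silver 1.
Every allocation lies between the lower and upper quota.

none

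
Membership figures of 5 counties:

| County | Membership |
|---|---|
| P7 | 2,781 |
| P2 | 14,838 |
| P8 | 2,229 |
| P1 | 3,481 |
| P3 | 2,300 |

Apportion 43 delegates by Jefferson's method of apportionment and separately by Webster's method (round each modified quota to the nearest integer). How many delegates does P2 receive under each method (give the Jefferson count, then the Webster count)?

Jefferson: P7 4, P2 26, P8 3, P1 6, P3 4.
Webster: P7 5, P2 24, P8 4, P1 6, P3 4.
P2 gets 26 under Jefferson and 24 under Webster.

26 and 24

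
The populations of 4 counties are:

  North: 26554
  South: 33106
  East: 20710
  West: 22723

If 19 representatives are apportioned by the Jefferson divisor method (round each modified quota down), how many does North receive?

5

Standard divisor 103093/19 ≈ 5425.947; standard quotas: North 4.894, South 6.101, East 3.817, West 4.188.
Rounding down gives 4, 6, 3, 4 = 17 seats, so the divisor must be adjusted.
With modified divisor 5000: modified quotas North 5.311, South 6.621, East 4.142, West 4.545.
Rounding down: North 5, South 6, East 4, West 4 (total 19).
North receives 5.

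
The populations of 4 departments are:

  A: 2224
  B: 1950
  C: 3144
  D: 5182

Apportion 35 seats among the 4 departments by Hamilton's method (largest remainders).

A=6, B=5, C=9, D=15

Total 12500; standard divisor 12500/35 ≈ 357.143.
Standard quotas: A 6.2272, B 5.4600, C 8.8032, D 14.5096.
Lower quotas: A 6, B 5, C 8, D 14 (sum 33, leaving 2 seats).
Remainders in descending order: C 0.8032, D 0.5096, B 0.4600, A 0.2272.
The surplus seats go to C, D.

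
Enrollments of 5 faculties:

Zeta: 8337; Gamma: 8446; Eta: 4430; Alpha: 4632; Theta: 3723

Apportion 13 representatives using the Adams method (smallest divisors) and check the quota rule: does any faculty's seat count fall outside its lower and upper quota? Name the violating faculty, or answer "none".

none

Standard quotas: Zeta 3.665, Gamma 3.713, Eta 1.948, Alpha 2.037, Theta 1.637.
Adams allocation: Zeta 3, Gamma 4, Eta 2, Alpha 2, Theta 2.
Every allocation lies between the lower and upper quota.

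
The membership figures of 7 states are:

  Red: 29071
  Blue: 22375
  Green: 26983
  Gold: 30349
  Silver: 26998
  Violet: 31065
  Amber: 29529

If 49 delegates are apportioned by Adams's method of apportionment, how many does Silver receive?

Standard divisor 196370/49 ≈ 4007.551; standard quotas: Red 7.254, Blue 5.583, Green 6.733, Gold 7.573, Silver 6.737, Violet 7.752, Amber 7.368.
Rounding up gives 8, 6, 7, 8, 7, 8, 8 = 52 seats, so the divisor must be adjusted.
With modified divisor 4400: modified quotas Red 6.607, Blue 5.085, Green 6.133, Gold 6.897, Silver 6.136, Violet 7.060, Amber 6.711.
Rounding up: Red 7, Blue 6, Green 7, Gold 7, Silver 7, Violet 8, Amber 7 (total 49).
Silver receives 7.

7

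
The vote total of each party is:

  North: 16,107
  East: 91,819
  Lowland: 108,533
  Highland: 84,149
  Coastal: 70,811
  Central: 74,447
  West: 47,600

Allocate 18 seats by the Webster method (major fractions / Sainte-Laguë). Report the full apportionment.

Standard divisor 493466/18 ≈ 27414.778; standard quotas: North 0.588, East 3.349, Lowland 3.959, Highland 3.069, Coastal 2.583, Central 2.716, West 1.736.
Rounding to the nearest integer gives 1, 3, 4, 3, 3, 3, 2 = 19 seats, so the divisor must be adjusted.
With modified divisor 29100: modified quotas North 0.554, East 3.155, Lowland 3.730, Highland 2.892, Coastal 2.433, Central 2.558, West 1.636.
Rounding to the nearest integer: North 1, East 3, Lowland 4, Highland 3, Coastal 2, Central 3, West 2 (total 18).

North 1; East 3; Lowland 4; Highland 3; Coastal 2; Central 3; West 2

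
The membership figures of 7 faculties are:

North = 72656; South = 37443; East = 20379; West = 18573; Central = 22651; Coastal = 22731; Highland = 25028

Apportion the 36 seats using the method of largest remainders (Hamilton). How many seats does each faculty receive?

North 12, South 6, East 3, West 3, Central 4, Coastal 4, Highland 4

The standard divisor is 219461/36 ≈ 6096.139.
Standard quotas: North 11.9184, South 6.1421, East 3.3429, West 3.0467, Central 3.7156, Coastal 3.7288, Highland 4.1055.
Lower quotas: North 11, South 6, East 3, West 3, Central 3, Coastal 3, Highland 4 (sum 33, leaving 3 seats).
Remainders in descending order: North 0.9184, Coastal 0.7288, Central 0.7156, East 0.3429, South 0.1421, Highland 0.1055, West 0.0467.
Largest remainders: North, Coastal, Central receive the extra seats.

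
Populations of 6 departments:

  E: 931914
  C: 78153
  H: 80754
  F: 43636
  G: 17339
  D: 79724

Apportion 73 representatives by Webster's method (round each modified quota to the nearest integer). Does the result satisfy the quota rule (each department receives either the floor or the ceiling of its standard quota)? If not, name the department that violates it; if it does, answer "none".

E

Standard quotas: E 55.240, C 4.633, H 4.787, F 2.587, G 1.028, D 4.726.
Webster allocation: E 54, C 5, H 5, F 3, G 1, D 5.
E has quota 55.240 (lower 55, upper 56) but receives 54 — outside the quota interval.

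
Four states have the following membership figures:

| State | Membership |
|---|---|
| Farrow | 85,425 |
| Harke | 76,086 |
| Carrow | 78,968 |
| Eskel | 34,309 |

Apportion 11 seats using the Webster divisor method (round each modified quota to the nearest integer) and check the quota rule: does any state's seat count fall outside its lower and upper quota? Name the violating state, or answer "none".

Standard quotas: Farrow 3.420, Harke 3.046, Carrow 3.161, Eskel 1.373.
Webster allocation: Farrow 4, Harke 3, Carrow 3, Eskel 1.
Every allocation lies between the lower and upper quota.

none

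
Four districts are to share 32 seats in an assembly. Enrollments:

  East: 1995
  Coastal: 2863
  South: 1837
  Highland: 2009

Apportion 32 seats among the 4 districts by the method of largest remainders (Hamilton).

East 7; Coastal 11; South 7; Highland 7

Total 8704; standard divisor 8704/32 = 272.
Standard quotas: East 7.335, Coastal 10.526, South 6.754, Highland 7.386.
Lower quotas: East 7, Coastal 10, South 6, Highland 7 (sum 30, leaving 2 seats).
Remainders in descending order: South 0.754, Coastal 0.526, Highland 0.386, East 0.335.
The surplus seats go to South, Coastal.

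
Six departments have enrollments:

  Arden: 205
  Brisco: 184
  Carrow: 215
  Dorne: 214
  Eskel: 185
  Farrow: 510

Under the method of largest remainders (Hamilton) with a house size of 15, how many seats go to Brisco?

Standard divisor: 1513 ÷ 15 ≈ 100.867.
Standard quotas: Arden 2.032, Brisco 1.824, Carrow 2.132, Dorne 2.122, Eskel 1.834, Farrow 5.056.
Lower quotas: Arden 2, Brisco 1, Carrow 2, Dorne 2, Eskel 1, Farrow 5 (sum 13, leaving 2 seats).
Remainders in descending order: Eskel 0.834, Brisco 0.824, Carrow 0.132, Dorne 0.122, Farrow 0.056, Arden 0.032.
Largest remainders: Eskel, Brisco receive the extra seats.
Brisco receives 2.

2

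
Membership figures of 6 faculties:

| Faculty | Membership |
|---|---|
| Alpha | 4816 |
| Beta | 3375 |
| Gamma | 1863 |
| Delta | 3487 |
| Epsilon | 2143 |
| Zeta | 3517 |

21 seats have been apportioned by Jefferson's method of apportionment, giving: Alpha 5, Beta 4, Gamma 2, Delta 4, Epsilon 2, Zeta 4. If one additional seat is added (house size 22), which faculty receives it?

Priority for the next seat is population ÷ (current seats + 1).
Priorities: Alpha 802.667, Beta 675.000, Gamma 621.000, Delta 697.400, Epsilon 714.333, Zeta 703.400.
Highest priority: Alpha.

Alpha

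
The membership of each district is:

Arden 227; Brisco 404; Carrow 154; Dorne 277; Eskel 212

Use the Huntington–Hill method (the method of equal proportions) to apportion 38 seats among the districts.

With divisor 34: modified quotas Arden 6.676, Brisco 11.882, Carrow 4.529, Dorne 8.147, Eskel 6.235.
Geometric-mean thresholds: Arden √(6·7)=6.481, Brisco √(11·12)=11.489, Carrow √(4·5)=4.472, Dorne √(8·9)=8.485, Eskel √(6·7)=6.481.
Each quota rounded against its threshold gives Arden 7, Brisco 12, Carrow 5, Dorne 8, Eskel 6 (total 38).

Arden: 7, Brisco: 12, Carrow: 5, Dorne: 8, Eskel: 6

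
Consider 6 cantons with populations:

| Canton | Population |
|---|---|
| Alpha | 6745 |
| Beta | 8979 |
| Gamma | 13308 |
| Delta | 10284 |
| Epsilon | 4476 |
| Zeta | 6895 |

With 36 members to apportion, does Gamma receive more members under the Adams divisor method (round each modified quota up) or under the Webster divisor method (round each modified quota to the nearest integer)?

Webster

Adams: Alpha 5, Beta 7, Gamma 9, Delta 7, Epsilon 3, Zeta 5.
Webster: Alpha 5, Beta 6, Gamma 10, Delta 7, Epsilon 3, Zeta 5.
Gamma gets 9 under Adams and 10 under Webster.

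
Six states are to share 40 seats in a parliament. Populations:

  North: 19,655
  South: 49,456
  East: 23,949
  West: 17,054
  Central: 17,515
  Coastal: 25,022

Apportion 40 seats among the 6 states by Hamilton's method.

The standard divisor is 152651/40 ≈ 3816.275.
Standard quotas: North 5.1503, South 12.9592, East 6.2755, West 4.4688, Central 4.5896, Coastal 6.5567.
Lower quotas: North 5, South 12, East 6, West 4, Central 4, Coastal 6 (sum 37, leaving 3 seats).
Remainders in descending order: South 0.9592, Central 0.5896, Coastal 0.5567, West 0.4688, East 0.2755, North 0.1503.
The surplus seats go to South, Central, Coastal.

North=5, South=13, East=6, West=4, Central=5, Coastal=7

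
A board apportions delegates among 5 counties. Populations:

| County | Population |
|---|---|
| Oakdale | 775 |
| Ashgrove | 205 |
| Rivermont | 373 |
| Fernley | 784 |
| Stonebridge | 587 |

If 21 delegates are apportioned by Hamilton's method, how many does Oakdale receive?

The standard divisor is 2724/21 ≈ 129.714.
Standard quotas: Oakdale 5.975, Ashgrove 1.580, Rivermont 2.876, Fernley 6.044, Stonebridge 4.525.
Lower quotas: Oakdale 5, Ashgrove 1, Rivermont 2, Fernley 6, Stonebridge 4 (sum 18, leaving 3 seats).
Remainders in descending order: Oakdale 0.975, Rivermont 0.876, Ashgrove 0.580, Stonebridge 0.525, Fernley 0.044.
The surplus seats go to Oakdale, Rivermont, Ashgrove.
Oakdale receives 6.

6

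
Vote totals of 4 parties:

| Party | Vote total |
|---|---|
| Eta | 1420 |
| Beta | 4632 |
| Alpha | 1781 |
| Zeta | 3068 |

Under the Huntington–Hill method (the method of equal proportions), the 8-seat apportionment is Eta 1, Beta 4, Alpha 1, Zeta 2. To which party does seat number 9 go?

Alpha

Priority for the next seat is population ÷ (√(s·(s+1))).
Priorities: Eta 1004.092, Beta 1035.747, Alpha 1259.357, Zeta 1252.506.
Highest priority: Alpha.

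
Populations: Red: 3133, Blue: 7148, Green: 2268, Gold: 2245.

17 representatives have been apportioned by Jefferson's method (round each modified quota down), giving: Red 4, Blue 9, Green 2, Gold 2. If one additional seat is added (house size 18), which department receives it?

Priority for the next seat is population ÷ (current seats + 1).
Priorities: Red 626.600, Blue 714.800, Green 756.000, Gold 748.333.
Highest priority: Green.

Green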